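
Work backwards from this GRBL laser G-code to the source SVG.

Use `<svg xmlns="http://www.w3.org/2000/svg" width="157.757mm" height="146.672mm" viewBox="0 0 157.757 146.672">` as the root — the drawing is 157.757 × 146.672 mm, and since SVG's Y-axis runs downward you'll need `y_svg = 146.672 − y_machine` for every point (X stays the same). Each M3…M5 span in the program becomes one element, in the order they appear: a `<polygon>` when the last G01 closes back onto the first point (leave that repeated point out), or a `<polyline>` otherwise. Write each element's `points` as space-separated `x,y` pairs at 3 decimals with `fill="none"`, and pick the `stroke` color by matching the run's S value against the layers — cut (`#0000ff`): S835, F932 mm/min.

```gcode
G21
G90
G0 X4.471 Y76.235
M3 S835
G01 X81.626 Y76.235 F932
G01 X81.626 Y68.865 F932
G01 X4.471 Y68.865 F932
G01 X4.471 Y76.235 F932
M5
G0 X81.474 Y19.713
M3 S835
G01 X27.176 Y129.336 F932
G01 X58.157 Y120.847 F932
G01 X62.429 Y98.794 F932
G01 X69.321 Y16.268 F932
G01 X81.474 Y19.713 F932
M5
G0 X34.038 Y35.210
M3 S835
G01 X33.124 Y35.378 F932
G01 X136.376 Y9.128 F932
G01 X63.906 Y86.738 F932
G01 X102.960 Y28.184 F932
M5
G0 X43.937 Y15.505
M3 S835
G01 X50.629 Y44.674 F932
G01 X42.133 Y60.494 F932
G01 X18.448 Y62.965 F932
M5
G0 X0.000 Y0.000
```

y_svg = 146.672 − y_m. Every run uses S835, so all elements get stroke `#0000ff` (cut).

[1] closed run; points: 4.471,70.437 81.626,70.437 81.626,77.807 4.471,77.807

[2] closed run; points: 81.474,126.959 27.176,17.336 58.157,25.825 62.429,47.878 69.321,130.404

[3] open run; points: 34.038,111.462 33.124,111.294 136.376,137.544 63.906,59.934 102.960,118.488

[4] open run; points: 43.937,131.167 50.629,101.998 42.133,86.178 18.448,83.707

<svg xmlns="http://www.w3.org/2000/svg" width="157.757mm" height="146.672mm" viewBox="0 0 157.757 146.672">
  <polygon points="4.471,70.437 81.626,70.437 81.626,77.807 4.471,77.807" fill="none" stroke="#0000ff"/>
  <polygon points="81.474,126.959 27.176,17.336 58.157,25.825 62.429,47.878 69.321,130.404" fill="none" stroke="#0000ff"/>
  <polyline points="34.038,111.462 33.124,111.294 136.376,137.544 63.906,59.934 102.960,118.488" fill="none" stroke="#0000ff"/>
  <polyline points="43.937,131.167 50.629,101.998 42.133,86.178 18.448,83.707" fill="none" stroke="#0000ff"/>
</svg>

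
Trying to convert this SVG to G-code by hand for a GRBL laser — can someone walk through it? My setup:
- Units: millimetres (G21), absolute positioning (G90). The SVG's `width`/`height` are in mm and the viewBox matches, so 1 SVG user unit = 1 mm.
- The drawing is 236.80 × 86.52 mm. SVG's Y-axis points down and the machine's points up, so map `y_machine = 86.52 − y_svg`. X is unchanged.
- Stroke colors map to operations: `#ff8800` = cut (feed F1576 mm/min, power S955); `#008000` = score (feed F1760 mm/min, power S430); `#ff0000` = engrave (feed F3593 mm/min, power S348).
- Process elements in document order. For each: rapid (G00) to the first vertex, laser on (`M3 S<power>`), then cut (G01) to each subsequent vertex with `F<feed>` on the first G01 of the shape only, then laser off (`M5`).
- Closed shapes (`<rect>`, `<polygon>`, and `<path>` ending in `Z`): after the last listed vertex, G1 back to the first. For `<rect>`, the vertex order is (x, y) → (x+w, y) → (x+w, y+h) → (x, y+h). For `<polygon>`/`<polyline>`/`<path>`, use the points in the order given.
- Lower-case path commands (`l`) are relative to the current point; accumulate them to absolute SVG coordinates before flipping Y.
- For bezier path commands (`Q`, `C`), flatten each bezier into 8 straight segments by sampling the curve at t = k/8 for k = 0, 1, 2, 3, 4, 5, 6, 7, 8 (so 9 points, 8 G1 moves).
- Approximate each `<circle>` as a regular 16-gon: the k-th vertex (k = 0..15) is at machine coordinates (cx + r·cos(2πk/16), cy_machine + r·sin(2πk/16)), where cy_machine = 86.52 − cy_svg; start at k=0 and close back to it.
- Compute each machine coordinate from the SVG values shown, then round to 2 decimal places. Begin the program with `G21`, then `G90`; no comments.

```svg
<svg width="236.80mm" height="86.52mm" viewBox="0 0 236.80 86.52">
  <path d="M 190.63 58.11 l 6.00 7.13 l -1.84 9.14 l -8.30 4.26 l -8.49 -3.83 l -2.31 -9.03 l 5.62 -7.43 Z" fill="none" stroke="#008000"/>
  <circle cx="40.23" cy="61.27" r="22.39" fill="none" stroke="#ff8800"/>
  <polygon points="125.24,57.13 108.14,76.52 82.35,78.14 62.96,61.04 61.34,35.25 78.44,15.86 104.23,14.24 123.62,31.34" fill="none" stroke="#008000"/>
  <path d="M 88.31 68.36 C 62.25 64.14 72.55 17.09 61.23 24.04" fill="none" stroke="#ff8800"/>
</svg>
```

G21
G90
G00 X190.63 Y28.41
M3 S430
G01 X196.63 Y21.28 F1760
G01 X194.79 Y12.14
G01 X186.49 Y7.88
G01 X178.00 Y11.71
G01 X175.69 Y20.74
G01 X181.31 Y28.17
G01 X190.63 Y28.41
M5
G00 X62.62 Y25.25
M3 S955
G01 X60.92 Y33.82 F1576
G01 X56.06 Y41.08
G01 X48.80 Y45.94
G01 X40.23 Y47.64
G01 X31.66 Y45.94
G01 X24.40 Y41.08
G01 X19.54 Y33.82
G01 X17.84 Y25.25
G01 X19.54 Y16.68
G01 X24.40 Y9.42
G01 X31.66 Y4.56
G01 X40.23 Y2.86
G01 X48.80 Y4.56
G01 X56.06 Y9.42
G01 X60.92 Y16.68
G01 X62.62 Y25.25
M5
G00 X125.24 Y29.39
M3 S430
G01 X108.14 Y10.00 F1760
G01 X82.35 Y8.38
G01 X62.96 Y25.48
G01 X61.34 Y51.27
G01 X78.44 Y70.66
G01 X104.23 Y72.28
G01 X123.62 Y55.18
G01 X125.24 Y29.39
M5
G00 X88.31 Y18.16
M3 S955
G01 X80.13 Y21.56 F1576
G01 X74.68 Y27.84
G01 X71.27 Y35.87
G01 X69.24 Y44.51
G01 X67.90 Y52.62
G01 X66.57 Y59.08
G01 X64.57 Y62.74
G01 X61.23 Y62.48
M5

Since the viewBox matches the mm dimensions, user units are millimetres directly. The only transform is the Y-flip y_m = 86.52 − y_svg.

Shape 1 is a regular polygon drawn with `<path>`. Its stroke #008000 means score at S430, F1760. After flipping Y the toolpath is (190.63,28.41) → (196.63,21.28) → (194.79,12.14) → (186.49,7.88) → (178.00,11.71) → (175.69,20.74) → (181.31,28.17) → (190.63,28.41), returning to the start.

Shape 2 is a circle drawn with `<circle>`. Its stroke #ff8800 means cut at S955, F1576. After flipping Y the toolpath is (62.62,25.25) → (60.92,33.82) → (56.06,41.08) → (48.80,45.94) → (40.23,47.64) → (31.66,45.94) → (24.40,41.08) → (19.54,33.82) → (17.84,25.25) → (19.54,16.68) → (24.40,9.42) → (31.66,4.56) → (40.23,2.86) → (48.80,4.56) → (56.06,9.42) → (60.92,16.68) → (62.62,25.25), returning to the start.

Shape 3 is a regular polygon drawn with `<polygon>`. Its stroke #008000 means score at S430, F1760. After flipping Y the toolpath is (125.24,29.39) → (108.14,10.00) → (82.35,8.38) → (62.96,25.48) → (61.34,51.27) → (78.44,70.66) → (104.23,72.28) → (123.62,55.18) → (125.24,29.39), returning to the start.

Shape 4 is a cubic bezier drawn with `<path>`. Its stroke #ff8800 means cut at S955, F1576. After flipping Y the toolpath is (88.31,18.16) → (80.13,21.56) → (74.68,27.84) → (71.27,35.87) → (69.24,44.51) → (67.90,52.62) → (66.57,59.08) → (64.57,62.74) → (61.23,62.48).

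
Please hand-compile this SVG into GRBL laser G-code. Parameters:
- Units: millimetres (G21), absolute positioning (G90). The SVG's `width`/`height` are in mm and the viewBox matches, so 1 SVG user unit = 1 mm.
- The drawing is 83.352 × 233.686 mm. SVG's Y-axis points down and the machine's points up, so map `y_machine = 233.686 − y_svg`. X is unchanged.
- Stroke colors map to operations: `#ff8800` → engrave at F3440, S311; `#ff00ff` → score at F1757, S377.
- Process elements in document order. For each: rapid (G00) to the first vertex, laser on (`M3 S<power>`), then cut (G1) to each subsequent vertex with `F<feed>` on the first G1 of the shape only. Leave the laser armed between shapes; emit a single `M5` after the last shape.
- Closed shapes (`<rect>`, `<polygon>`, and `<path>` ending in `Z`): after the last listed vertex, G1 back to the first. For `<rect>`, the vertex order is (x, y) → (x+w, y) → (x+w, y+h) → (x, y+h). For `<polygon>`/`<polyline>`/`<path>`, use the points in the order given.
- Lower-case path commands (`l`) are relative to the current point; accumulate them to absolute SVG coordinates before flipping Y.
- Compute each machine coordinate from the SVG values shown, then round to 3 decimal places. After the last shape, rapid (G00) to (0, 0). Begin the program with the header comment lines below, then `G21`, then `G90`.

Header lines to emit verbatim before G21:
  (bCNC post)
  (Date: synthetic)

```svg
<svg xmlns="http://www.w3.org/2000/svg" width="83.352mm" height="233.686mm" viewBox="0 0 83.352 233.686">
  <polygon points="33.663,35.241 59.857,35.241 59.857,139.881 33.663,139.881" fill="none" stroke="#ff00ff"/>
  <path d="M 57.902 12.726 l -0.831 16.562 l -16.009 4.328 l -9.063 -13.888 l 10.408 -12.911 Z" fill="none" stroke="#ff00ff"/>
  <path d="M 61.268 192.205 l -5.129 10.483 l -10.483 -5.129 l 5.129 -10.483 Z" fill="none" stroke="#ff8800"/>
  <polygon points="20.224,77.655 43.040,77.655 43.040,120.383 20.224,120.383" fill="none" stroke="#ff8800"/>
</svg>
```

1 u = 1 mm; y_m = 233.686 − y.

[1] `<polygon>` rectangle, #ff00ff→score S377 F1757: (33.663,198.445) → (59.857,198.445) → (59.857,93.805) → (33.663,93.805) → (33.663,198.445) (closed)

[2] `<path>` regular polygon, #ff00ff→score S377 F1757: (57.902,220.960) → (57.071,204.398) → (41.062,200.070) → (31.999,213.958) → (42.407,226.869) → (57.902,220.960) (closed)

[3] `<path>` regular polygon, #ff8800→engrave S311 F3440: (61.268,41.481) → (56.139,30.998) → (45.656,36.127) → (50.785,46.610) → (61.268,41.481) (closed)

[4] `<polygon>` rectangle, #ff8800→engrave S311 F3440: (20.224,156.031) → (43.040,156.031) → (43.040,113.303) → (20.224,113.303) → (20.224,156.031) (closed)

(bCNC post)
(Date: synthetic)
G21
G90
G00 X33.663 Y198.445
M3 S377
G1 X59.857 Y198.445 F1757
G1 X59.857 Y93.805
G1 X33.663 Y93.805
G1 X33.663 Y198.445
G00 X57.902 Y220.960
M3 S377
G1 X57.071 Y204.398 F1757
G1 X41.062 Y200.070
G1 X31.999 Y213.958
G1 X42.407 Y226.869
G1 X57.902 Y220.960
G00 X61.268 Y41.481
M3 S311
G1 X56.139 Y30.998 F3440
G1 X45.656 Y36.127
G1 X50.785 Y46.610
G1 X61.268 Y41.481
G00 X20.224 Y156.031
M3 S311
G1 X43.040 Y156.031 F3440
G1 X43.040 Y113.303
G1 X20.224 Y113.303
G1 X20.224 Y156.031
M5
G00 X0.000 Y0.000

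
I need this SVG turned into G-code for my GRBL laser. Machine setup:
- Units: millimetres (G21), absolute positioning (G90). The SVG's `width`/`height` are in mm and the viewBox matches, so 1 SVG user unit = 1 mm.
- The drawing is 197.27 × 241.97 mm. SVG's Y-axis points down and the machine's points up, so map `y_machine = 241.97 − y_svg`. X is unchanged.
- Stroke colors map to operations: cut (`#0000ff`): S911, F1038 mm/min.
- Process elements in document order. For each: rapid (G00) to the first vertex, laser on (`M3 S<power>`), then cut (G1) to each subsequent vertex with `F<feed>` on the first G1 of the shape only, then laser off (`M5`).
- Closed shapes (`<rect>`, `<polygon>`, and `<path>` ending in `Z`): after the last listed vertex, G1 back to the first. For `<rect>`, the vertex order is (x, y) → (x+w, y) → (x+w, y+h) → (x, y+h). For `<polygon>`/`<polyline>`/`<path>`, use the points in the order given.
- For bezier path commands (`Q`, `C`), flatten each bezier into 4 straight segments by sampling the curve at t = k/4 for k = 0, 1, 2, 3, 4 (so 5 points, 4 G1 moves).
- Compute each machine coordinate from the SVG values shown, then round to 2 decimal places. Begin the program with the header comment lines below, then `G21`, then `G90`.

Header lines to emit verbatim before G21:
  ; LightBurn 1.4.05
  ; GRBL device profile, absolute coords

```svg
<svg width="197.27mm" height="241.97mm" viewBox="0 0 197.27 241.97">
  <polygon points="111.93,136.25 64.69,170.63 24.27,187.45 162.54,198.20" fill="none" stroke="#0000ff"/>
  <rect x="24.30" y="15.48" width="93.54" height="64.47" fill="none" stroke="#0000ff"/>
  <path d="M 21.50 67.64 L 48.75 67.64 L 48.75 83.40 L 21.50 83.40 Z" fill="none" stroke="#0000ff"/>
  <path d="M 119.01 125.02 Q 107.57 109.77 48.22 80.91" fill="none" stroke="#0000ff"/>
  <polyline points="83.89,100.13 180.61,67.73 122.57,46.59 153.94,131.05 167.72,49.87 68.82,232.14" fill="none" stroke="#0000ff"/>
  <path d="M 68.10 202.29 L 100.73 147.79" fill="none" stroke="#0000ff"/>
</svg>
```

; LightBurn 1.4.05
; GRBL device profile, absolute coords
G21
G90
G00 X111.93 Y105.72
M3 S911
G1 X64.69 Y71.34 F1038
G1 X24.27 Y54.52
G1 X162.54 Y43.77
G1 X111.93 Y105.72
M5
G00 X24.30 Y226.49
M3 S911
G1 X117.84 Y226.49 F1038
G1 X117.84 Y162.02
G1 X24.30 Y162.02
G1 X24.30 Y226.49
M5
G00 X21.50 Y174.33
M3 S911
G1 X48.75 Y174.33 F1038
G1 X48.75 Y158.57
G1 X21.50 Y158.57
G1 X21.50 Y174.33
M5
G00 X119.01 Y116.95
M3 S911
G1 X110.30 Y125.43 F1038
G1 X95.59 Y135.60
G1 X74.90 Y147.48
G1 X48.22 Y161.06
M5
G00 X83.89 Y141.84
M3 S911
G1 X180.61 Y174.24 F1038
G1 X122.57 Y195.38
G1 X153.94 Y110.92
G1 X167.72 Y192.10
G1 X68.82 Y9.83
M5
G00 X68.10 Y39.68
M3 S911
G1 X100.73 Y94.18 F1038
M5

1 u = 1 mm; y_m = 241.97 − y.

[1] `<polygon>` closed polygon, #0000ff→cut S911 F1038: (111.93,105.72) → (64.69,71.34) → (24.27,54.52) → (162.54,43.77) → (111.93,105.72) (closed)

[2] `<rect>` rectangle, #0000ff→cut S911 F1038: (24.30,226.49) → (117.84,226.49) → (117.84,162.02) → (24.30,162.02) → (24.30,226.49) (closed)

[3] `<path>` rectangle, #0000ff→cut S911 F1038: (21.50,174.33) → (48.75,174.33) → (48.75,158.57) → (21.50,158.57) → (21.50,174.33) (closed)

[4] `<path>` quadratic bezier, #0000ff→cut S911 F1038: (119.01,116.95) → (110.30,125.43) → (95.59,135.60) → (74.90,147.48) → (48.22,161.06)

[5] `<polyline>` open polyline, #0000ff→cut S911 F1038: (83.89,141.84) → (180.61,174.24) → (122.57,195.38) → (153.94,110.92) → (167.72,192.10) → (68.82,9.83)

[6] `<path>` line segment, #0000ff→cut S911 F1038: (68.10,39.68) → (100.73,94.18)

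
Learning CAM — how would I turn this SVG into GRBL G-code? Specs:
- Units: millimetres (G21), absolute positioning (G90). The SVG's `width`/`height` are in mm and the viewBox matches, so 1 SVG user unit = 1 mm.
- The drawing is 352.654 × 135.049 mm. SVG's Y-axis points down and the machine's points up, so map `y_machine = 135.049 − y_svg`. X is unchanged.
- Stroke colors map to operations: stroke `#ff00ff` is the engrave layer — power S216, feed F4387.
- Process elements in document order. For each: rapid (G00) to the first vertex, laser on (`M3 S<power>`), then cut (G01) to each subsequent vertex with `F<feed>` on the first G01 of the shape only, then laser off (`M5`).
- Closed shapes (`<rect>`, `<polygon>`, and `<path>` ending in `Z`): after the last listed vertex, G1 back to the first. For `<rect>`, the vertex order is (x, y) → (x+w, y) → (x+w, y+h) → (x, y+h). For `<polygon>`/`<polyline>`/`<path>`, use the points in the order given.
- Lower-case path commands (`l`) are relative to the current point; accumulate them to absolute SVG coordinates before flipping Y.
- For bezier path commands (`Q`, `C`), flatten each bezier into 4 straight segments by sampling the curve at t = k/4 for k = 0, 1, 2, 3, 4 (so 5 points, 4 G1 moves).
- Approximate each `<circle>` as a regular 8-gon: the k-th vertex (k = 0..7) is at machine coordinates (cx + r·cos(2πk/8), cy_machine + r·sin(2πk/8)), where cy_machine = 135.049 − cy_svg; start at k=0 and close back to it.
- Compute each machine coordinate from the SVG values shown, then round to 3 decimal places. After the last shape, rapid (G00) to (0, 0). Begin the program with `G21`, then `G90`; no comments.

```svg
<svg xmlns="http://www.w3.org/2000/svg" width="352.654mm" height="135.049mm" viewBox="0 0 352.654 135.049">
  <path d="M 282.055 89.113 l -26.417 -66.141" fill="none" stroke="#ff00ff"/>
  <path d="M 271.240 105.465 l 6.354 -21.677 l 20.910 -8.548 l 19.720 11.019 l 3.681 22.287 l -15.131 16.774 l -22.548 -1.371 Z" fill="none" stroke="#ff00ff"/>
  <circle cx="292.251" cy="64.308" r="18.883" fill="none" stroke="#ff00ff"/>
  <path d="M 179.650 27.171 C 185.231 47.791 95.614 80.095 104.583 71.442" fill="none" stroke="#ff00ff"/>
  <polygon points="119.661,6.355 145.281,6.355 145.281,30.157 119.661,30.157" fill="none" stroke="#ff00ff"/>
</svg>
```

G21
G90
G00 X282.055 Y45.936
M3 S216
G01 X255.638 Y112.077 F4387
M5
G00 X271.240 Y29.584
M3 S216
G01 X277.594 Y51.261 F4387
G01 X298.504 Y59.809
G01 X318.224 Y48.790
G01 X321.905 Y26.503
G01 X306.774 Y9.729
G01 X284.226 Y11.100
G01 X271.240 Y29.584
M5
G00 X311.134 Y70.741
M3 S216
G01 X305.603 Y84.093 F4387
G01 X292.251 Y89.624
G01 X278.899 Y84.093
G01 X273.368 Y70.741
G01 X278.899 Y57.389
G01 X292.251 Y51.858
G01 X305.603 Y57.389
G01 X311.134 Y70.741
M5
G00 X179.650 Y107.878
M3 S216
G01 X169.014 Y91.045 F4387
G01 X140.846 Y74.765
G01 X113.313 Y63.974
G01 X104.583 Y63.607
M5
G00 X119.661 Y128.694
M3 S216
G01 X145.281 Y128.694 F4387
G01 X145.281 Y104.892
G01 X119.661 Y104.892
G01 X119.661 Y128.694
M5
G00 X0.000 Y0.000

viewBox `0 0 352.654 135.049` with mm width/height → 1 unit = 1 mm. Flip: y_m = 135.049 − y_svg.

**Shape 1** — `<path>` line segment, stroke `#ff00ff` → engrave (S216, F4387). Machine vertices: (282.055,45.936) → (255.638,112.077). Open path.

**Shape 2** — `<path>` regular polygon, stroke `#ff00ff` → engrave (S216, F4387). Machine vertices: (271.240,29.584) → (277.594,51.261) → (298.504,59.809) → (318.224,48.790) → (321.905,26.503) → (306.774,9.729) → (284.226,11.100) → (271.240,29.584). Closed: final G1 returns to the first vertex.

**Shape 3** — `<circle>` circle, stroke `#ff00ff` → engrave (S216, F4387). Machine vertices: (311.134,70.741) → (305.603,84.093) → (292.251,89.624) → (278.899,84.093) → (273.368,70.741) → (278.899,57.389) → (292.251,51.858) → (305.603,57.389) → (311.134,70.741). Closed: final G1 returns to the first vertex.

**Shape 4** — `<path>` cubic bezier, stroke `#ff00ff` → engrave (S216, F4387). Control points (SVG): P0=(179.650,27.171), P1=(185.231,47.791), P2=(95.614,80.095), P3=(104.583,71.442); sampled at t=k/4. Machine vertices: (179.650,107.878) → (169.014,91.045) → (140.846,74.765) → (113.313,63.974) → (104.583,63.607). Open path.

**Shape 5** — `<polygon>` rectangle, stroke `#ff00ff` → engrave (S216, F4387). Machine vertices: (119.661,128.694) → (145.281,128.694) → (145.281,104.892) → (119.661,104.892) → (119.661,128.694). Closed: final G1 returns to the first vertex.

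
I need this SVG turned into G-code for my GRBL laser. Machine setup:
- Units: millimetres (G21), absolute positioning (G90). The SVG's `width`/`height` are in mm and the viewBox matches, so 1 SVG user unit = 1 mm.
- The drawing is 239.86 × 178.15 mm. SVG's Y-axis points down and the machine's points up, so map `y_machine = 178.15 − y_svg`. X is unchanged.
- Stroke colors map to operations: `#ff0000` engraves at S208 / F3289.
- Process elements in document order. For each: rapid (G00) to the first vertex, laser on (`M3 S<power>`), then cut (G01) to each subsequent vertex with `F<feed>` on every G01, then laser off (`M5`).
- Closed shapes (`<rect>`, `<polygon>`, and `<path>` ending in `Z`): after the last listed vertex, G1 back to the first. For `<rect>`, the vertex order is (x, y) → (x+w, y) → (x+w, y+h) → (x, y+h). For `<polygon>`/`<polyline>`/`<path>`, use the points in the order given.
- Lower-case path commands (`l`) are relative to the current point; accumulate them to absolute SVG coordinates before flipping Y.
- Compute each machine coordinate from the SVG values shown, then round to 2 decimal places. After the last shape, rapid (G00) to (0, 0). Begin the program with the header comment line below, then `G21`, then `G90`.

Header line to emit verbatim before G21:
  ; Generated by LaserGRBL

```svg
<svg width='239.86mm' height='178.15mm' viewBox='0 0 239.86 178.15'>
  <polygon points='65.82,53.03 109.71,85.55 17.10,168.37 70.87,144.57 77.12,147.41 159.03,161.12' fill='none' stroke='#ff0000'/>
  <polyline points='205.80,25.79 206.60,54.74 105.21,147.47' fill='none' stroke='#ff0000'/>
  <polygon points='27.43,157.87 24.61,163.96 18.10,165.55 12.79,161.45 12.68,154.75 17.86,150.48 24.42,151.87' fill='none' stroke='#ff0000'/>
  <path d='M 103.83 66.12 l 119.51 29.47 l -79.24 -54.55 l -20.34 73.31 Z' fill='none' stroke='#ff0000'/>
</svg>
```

1 u = 1 mm; y_m = 178.15 − y.

[1] `<polygon>` closed polygon, #ff0000→engrave S208 F3289: (65.82,125.12) → (109.71,92.60) → (17.10,9.78) → (70.87,33.58) → (77.12,30.74) → (159.03,17.03) → (65.82,125.12) (closed)

[2] `<polyline>` open polyline, #ff0000→engrave S208 F3289: (205.80,152.36) → (206.60,123.41) → (105.21,30.68)

[3] `<polygon>` regular polygon, #ff0000→engrave S208 F3289: (27.43,20.28) → (24.61,14.19) → (18.10,12.60) → (12.79,16.70) → (12.68,23.40) → (17.86,27.67) → (24.42,26.28) → (27.43,20.28) (closed)

[4] `<path>` closed polygon, #ff0000→engrave S208 F3289: (103.83,112.03) → (223.34,82.56) → (144.10,137.11) → (123.76,63.80) → (103.83,112.03) (closed)

; Generated by LaserGRBL
G21
G90
G00 X65.82 Y125.12
M3 S208
G01 X109.71 Y92.60 F3289
G01 X17.10 Y9.78 F3289
G01 X70.87 Y33.58 F3289
G01 X77.12 Y30.74 F3289
G01 X159.03 Y17.03 F3289
G01 X65.82 Y125.12 F3289
M5
G00 X205.80 Y152.36
M3 S208
G01 X206.60 Y123.41 F3289
G01 X105.21 Y30.68 F3289
M5
G00 X27.43 Y20.28
M3 S208
G01 X24.61 Y14.19 F3289
G01 X18.10 Y12.60 F3289
G01 X12.79 Y16.70 F3289
G01 X12.68 Y23.40 F3289
G01 X17.86 Y27.67 F3289
G01 X24.42 Y26.28 F3289
G01 X27.43 Y20.28 F3289
M5
G00 X103.83 Y112.03
M3 S208
G01 X223.34 Y82.56 F3289
G01 X144.10 Y137.11 F3289
G01 X123.76 Y63.80 F3289
G01 X103.83 Y112.03 F3289
M5
G00 X0.00 Y0.00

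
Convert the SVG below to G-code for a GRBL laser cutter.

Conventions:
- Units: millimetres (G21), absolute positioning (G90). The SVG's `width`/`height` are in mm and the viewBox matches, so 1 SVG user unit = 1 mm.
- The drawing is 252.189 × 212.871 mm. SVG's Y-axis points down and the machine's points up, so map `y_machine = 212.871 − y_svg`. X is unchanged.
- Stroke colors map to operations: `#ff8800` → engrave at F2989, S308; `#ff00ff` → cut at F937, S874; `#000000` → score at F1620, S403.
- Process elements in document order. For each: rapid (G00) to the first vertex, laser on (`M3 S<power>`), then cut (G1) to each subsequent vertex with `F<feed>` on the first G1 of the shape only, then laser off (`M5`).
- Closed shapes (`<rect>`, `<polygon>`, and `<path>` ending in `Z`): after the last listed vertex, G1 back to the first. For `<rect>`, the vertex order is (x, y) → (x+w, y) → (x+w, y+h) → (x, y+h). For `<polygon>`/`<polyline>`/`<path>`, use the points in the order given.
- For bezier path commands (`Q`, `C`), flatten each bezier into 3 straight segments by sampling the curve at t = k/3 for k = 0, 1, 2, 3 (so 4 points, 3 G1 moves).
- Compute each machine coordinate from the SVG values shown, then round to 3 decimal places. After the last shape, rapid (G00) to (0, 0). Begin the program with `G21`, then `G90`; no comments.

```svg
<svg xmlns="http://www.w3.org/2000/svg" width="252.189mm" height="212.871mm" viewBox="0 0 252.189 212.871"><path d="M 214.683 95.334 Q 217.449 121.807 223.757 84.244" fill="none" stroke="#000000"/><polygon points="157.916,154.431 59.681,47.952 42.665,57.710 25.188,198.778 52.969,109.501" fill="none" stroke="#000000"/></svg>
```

G21
G90
G00 X214.683 Y117.537
M3 S403
G1 X216.921 Y107.003 F1620
G1 X219.945 Y110.700
G1 X223.757 Y128.627
M5
G00 X157.916 Y58.440
M3 S403
G1 X59.681 Y164.919 F1620
G1 X42.665 Y155.161
G1 X25.188 Y14.093
G1 X52.969 Y103.370
G1 X157.916 Y58.440
M5
G00 X0.000 Y0.000

Since the viewBox matches the mm dimensions, user units are millimetres directly. The only transform is the Y-flip y_m = 212.871 − y_svg.

Shape 1 is a quadratic bezier drawn with `<path>`. Its stroke #000000 means score at S403, F1620. After flipping Y the toolpath is (214.683,117.537) → (216.921,107.003) → (219.945,110.700) → (223.757,128.627).

Shape 2 is a closed polygon drawn with `<polygon>`. Its stroke #000000 means score at S403, F1620. After flipping Y the toolpath is (157.916,58.440) → (59.681,164.919) → (42.665,155.161) → (25.188,14.093) → (52.969,103.370) → (157.916,58.440), returning to the start.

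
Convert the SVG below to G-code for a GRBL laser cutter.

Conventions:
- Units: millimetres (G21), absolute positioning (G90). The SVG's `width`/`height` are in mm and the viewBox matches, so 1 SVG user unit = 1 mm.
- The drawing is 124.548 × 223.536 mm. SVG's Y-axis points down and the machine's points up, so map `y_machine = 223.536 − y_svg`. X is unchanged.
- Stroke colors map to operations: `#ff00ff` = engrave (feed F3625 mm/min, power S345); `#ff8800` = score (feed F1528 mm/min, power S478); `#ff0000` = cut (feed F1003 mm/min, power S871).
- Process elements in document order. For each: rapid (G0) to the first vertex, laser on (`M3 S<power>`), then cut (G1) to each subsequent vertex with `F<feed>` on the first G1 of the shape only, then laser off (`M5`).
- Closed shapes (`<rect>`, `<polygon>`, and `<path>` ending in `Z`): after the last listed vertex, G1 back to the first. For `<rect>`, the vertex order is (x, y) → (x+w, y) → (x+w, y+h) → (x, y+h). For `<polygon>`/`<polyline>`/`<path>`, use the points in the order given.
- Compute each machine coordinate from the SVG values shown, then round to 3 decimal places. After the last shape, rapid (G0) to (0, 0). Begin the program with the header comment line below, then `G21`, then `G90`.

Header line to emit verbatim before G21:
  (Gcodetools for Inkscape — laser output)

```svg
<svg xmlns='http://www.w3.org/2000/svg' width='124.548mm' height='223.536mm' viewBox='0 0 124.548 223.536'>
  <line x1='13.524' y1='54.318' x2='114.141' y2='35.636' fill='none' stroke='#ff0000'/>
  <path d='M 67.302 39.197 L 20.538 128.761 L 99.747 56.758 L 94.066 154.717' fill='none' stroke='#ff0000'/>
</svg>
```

1 u = 1 mm; y_m = 223.536 − y.

[1] `<line>` line segment, #ff0000→cut S871 F1003: (13.524,169.218) → (114.141,187.900)

[2] `<path>` open polyline, #ff0000→cut S871 F1003: (67.302,184.339) → (20.538,94.775) → (99.747,166.778) → (94.066,68.819)

(Gcodetools for Inkscape — laser output)
G21
G90
G0 X13.524 Y169.218
M3 S871
G1 X114.141 Y187.900 F1003
M5
G0 X67.302 Y184.339
M3 S871
G1 X20.538 Y94.775 F1003
G1 X99.747 Y166.778
G1 X94.066 Y68.819
M5
G0 X0.000 Y0.000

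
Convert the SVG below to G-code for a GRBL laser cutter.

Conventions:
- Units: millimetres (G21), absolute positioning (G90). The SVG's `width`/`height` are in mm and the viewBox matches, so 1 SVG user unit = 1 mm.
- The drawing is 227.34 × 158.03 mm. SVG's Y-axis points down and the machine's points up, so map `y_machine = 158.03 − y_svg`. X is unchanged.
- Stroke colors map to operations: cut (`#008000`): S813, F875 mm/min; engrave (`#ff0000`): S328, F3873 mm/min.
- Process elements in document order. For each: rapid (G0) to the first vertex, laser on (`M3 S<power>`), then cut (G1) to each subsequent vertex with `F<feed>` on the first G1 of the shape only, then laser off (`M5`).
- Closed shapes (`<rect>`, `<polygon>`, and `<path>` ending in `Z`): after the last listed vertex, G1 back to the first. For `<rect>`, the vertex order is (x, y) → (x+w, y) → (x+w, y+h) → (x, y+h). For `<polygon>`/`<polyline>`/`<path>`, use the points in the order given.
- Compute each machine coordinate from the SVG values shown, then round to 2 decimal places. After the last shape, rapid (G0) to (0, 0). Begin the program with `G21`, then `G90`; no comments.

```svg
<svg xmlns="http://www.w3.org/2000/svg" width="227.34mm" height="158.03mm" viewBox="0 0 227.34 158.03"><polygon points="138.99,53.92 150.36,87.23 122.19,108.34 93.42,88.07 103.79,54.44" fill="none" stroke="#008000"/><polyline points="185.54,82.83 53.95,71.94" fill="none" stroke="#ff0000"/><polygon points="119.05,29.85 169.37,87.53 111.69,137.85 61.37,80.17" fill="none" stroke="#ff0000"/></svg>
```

viewBox `0 0 227.34 158.03` with mm width/height → 1 unit = 1 mm. Flip: y_m = 158.03 − y_svg.

**Shape 1** — `<polygon>` regular polygon, stroke `#008000` → cut (S813, F875). Machine vertices: (138.99,104.11) → (150.36,70.80) → (122.19,49.69) → (93.42,69.96) → (103.79,103.59) → (138.99,104.11). Closed: final G1 returns to the first vertex.

**Shape 2** — `<polyline>` line segment, stroke `#ff0000` → engrave (S328, F3873). Machine vertices: (185.54,75.20) → (53.95,86.09). Open path.

**Shape 3** — `<polygon>` regular polygon, stroke `#ff0000` → engrave (S328, F3873). Machine vertices: (119.05,128.18) → (169.37,70.50) → (111.69,20.18) → (61.37,77.86) → (119.05,128.18). Closed: final G1 returns to the first vertex.

G21
G90
G0 X138.99 Y104.11
M3 S813
G1 X150.36 Y70.80 F875
G1 X122.19 Y49.69
G1 X93.42 Y69.96
G1 X103.79 Y103.59
G1 X138.99 Y104.11
M5
G0 X185.54 Y75.20
M3 S328
G1 X53.95 Y86.09 F3873
M5
G0 X119.05 Y128.18
M3 S328
G1 X169.37 Y70.50 F3873
G1 X111.69 Y20.18
G1 X61.37 Y77.86
G1 X119.05 Y128.18
M5
G0 X0.00 Y0.00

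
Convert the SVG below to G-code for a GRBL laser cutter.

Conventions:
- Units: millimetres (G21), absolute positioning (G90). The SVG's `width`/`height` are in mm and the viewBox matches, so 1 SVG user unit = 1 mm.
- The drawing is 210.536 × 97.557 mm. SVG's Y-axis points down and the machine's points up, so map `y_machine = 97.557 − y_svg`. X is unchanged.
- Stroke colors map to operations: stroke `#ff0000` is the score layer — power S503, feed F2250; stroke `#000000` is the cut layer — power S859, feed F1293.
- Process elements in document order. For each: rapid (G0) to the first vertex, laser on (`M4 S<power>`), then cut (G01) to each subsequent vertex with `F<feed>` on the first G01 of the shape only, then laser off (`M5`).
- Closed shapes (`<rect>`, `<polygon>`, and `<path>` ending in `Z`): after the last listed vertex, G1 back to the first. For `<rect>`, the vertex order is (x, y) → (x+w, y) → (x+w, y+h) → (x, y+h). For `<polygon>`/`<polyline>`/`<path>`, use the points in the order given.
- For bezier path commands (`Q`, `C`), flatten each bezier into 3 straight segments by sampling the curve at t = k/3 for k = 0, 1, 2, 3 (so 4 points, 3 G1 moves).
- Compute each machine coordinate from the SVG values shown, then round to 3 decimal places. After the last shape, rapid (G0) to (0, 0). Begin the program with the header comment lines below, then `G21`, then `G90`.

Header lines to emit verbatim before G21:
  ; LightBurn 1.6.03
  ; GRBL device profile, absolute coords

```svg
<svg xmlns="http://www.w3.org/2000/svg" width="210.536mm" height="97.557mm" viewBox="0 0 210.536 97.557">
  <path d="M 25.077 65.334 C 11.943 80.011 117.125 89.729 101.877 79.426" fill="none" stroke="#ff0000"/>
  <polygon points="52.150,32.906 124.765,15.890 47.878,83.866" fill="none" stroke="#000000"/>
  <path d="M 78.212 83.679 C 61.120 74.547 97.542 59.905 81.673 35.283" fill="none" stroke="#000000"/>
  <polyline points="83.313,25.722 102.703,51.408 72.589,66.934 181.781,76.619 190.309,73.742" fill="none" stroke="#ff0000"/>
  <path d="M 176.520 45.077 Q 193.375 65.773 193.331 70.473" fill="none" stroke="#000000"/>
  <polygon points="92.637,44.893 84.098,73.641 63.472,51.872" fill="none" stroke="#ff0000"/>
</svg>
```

1 u = 1 mm; y_m = 97.557 − y.

[1] `<path>` cubic bezier, #ff0000→score S503 F2250: (25.077,32.223) → (42.539,19.757) → (85.824,13.944) → (101.877,18.131)

[2] `<polygon>` closed polygon, #000000→cut S859 F1293: (52.150,64.651) → (124.765,81.667) → (47.878,13.691) → (52.150,64.651) (closed)

[3] `<path>` cubic bezier, #000000→cut S859 F1293: (78.212,13.878) → (75.039,25.012) → (84.030,40.813) → (81.673,62.274)

[4] `<polyline>` open polyline, #ff0000→score S503 F2250: (83.313,71.835) → (102.703,46.149) → (72.589,30.623) → (181.781,20.938) → (190.309,23.815)

[5] `<path>` quadratic bezier, #000000→cut S859 F1293: (176.520,52.480) → (185.879,40.460) → (191.483,31.995) → (193.331,27.084)

[6] `<polygon>` regular polygon, #ff0000→score S503 F2250: (92.637,52.664) → (84.098,23.916) → (63.472,45.685) → (92.637,52.664) (closed)

; LightBurn 1.6.03
; GRBL device profile, absolute coords
G21
G90
G0 X25.077 Y32.223
M4 S503
G01 X42.539 Y19.757 F2250
G01 X85.824 Y13.944
G01 X101.877 Y18.131
M5
G0 X52.150 Y64.651
M4 S859
G01 X124.765 Y81.667 F1293
G01 X47.878 Y13.691
G01 X52.150 Y64.651
M5
G0 X78.212 Y13.878
M4 S859
G01 X75.039 Y25.012 F1293
G01 X84.030 Y40.813
G01 X81.673 Y62.274
M5
G0 X83.313 Y71.835
M4 S503
G01 X102.703 Y46.149 F2250
G01 X72.589 Y30.623
G01 X181.781 Y20.938
G01 X190.309 Y23.815
M5
G0 X176.520 Y52.480
M4 S859
G01 X185.879 Y40.460 F1293
G01 X191.483 Y31.995
G01 X193.331 Y27.084
M5
G0 X92.637 Y52.664
M4 S503
G01 X84.098 Y23.916 F2250
G01 X63.472 Y45.685
G01 X92.637 Y52.664
M5
G0 X0.000 Y0.000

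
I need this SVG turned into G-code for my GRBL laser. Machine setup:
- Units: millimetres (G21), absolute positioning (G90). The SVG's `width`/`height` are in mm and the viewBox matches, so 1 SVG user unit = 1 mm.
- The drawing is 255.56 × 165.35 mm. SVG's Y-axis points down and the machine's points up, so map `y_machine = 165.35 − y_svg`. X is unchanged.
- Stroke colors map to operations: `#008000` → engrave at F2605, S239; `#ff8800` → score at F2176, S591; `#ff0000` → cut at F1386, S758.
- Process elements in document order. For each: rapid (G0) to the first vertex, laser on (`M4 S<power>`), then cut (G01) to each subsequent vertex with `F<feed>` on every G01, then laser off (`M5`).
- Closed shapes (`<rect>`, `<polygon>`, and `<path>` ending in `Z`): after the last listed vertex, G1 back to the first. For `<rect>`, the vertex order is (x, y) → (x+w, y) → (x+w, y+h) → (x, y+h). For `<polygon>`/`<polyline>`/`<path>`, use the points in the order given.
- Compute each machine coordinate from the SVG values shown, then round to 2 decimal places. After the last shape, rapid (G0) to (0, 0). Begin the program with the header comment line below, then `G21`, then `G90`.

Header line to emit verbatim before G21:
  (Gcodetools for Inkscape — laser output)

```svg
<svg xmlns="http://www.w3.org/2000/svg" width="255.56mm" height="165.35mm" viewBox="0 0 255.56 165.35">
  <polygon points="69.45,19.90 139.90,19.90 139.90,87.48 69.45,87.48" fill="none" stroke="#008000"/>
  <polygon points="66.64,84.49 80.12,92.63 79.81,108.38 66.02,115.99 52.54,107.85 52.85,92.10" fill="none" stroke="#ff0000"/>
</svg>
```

(Gcodetools for Inkscape — laser output)
G21
G90
G0 X69.45 Y145.45
M4 S239
G01 X139.90 Y145.45 F2605
G01 X139.90 Y77.87 F2605
G01 X69.45 Y77.87 F2605
G01 X69.45 Y145.45 F2605
M5
G0 X66.64 Y80.86
M4 S758
G01 X80.12 Y72.72 F1386
G01 X79.81 Y56.97 F1386
G01 X66.02 Y49.36 F1386
G01 X52.54 Y57.50 F1386
G01 X52.85 Y73.25 F1386
G01 X66.64 Y80.86 F1386
M5
G0 X0.00 Y0.00

Since the viewBox matches the mm dimensions, user units are millimetres directly. The only transform is the Y-flip y_m = 165.35 − y_svg.

Shape 1 is a rectangle drawn with `<polygon>`. Its stroke #008000 means engrave at S239, F2605. After flipping Y the toolpath is (69.45,145.45) → (139.90,145.45) → (139.90,77.87) → (69.45,77.87) → (69.45,145.45), returning to the start.

Shape 2 is a regular polygon drawn with `<polygon>`. Its stroke #ff0000 means cut at S758, F1386. After flipping Y the toolpath is (66.64,80.86) → (80.12,72.72) → (79.81,56.97) → (66.02,49.36) → (52.54,57.50) → (52.85,73.25) → (66.64,80.86), returning to the start.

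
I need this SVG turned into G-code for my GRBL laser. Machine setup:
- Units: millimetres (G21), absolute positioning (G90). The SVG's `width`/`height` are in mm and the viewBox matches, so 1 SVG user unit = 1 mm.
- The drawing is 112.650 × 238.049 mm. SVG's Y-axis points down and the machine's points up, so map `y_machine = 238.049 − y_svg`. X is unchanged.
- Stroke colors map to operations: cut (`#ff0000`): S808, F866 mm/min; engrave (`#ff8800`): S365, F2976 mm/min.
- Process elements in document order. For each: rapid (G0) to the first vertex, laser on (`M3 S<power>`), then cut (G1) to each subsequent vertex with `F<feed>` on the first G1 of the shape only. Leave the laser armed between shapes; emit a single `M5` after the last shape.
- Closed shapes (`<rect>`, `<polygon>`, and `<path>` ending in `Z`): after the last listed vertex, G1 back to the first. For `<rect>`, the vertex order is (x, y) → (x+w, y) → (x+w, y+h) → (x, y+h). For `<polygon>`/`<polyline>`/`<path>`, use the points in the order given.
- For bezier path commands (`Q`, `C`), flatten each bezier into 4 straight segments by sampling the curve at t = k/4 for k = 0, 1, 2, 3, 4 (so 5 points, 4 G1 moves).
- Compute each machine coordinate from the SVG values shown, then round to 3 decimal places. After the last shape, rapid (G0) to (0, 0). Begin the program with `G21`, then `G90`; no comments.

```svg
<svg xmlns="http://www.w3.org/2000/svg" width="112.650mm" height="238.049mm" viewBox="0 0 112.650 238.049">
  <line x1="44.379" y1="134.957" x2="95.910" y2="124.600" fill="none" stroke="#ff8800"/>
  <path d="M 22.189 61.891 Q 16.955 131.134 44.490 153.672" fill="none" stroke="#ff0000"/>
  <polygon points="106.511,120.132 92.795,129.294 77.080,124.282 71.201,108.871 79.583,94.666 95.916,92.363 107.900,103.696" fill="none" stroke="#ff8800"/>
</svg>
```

G21
G90
G0 X44.379 Y103.092
M3 S365
G1 X95.910 Y113.449 F2976
G0 X22.189 Y176.158
M3 S808
G1 X21.620 Y144.456 F866
G1 X25.147 Y118.591
G1 X32.771 Y98.565
G1 X44.490 Y84.377
G0 X106.511 Y117.917
M3 S365
G1 X92.795 Y108.755 F2976
G1 X77.080 Y113.767
G1 X71.201 Y129.178
G1 X79.583 Y143.383
G1 X95.916 Y145.686
G1 X107.900 Y134.353
G1 X106.511 Y117.917
M5
G0 X0.000 Y0.000

Since the viewBox matches the mm dimensions, user units are millimetres directly. The only transform is the Y-flip y_m = 238.049 − y_svg.

Shape 1 is a line segment drawn with `<line>`. Its stroke #ff8800 means engrave at S365, F2976. After flipping Y the toolpath is (44.379,103.092) → (95.910,113.449).

Shape 2 is a quadratic bezier drawn with `<path>`. Its stroke #ff0000 means cut at S808, F866. After flipping Y the toolpath is (22.189,176.158) → (21.620,144.456) → (25.147,118.591) → (32.771,98.565) → (44.490,84.377).

Shape 3 is a regular polygon drawn with `<polygon>`. Its stroke #ff8800 means engrave at S365, F2976. After flipping Y the toolpath is (106.511,117.917) → (92.795,108.755) → (77.080,113.767) → (71.201,129.178) → (79.583,143.383) → (95.916,145.686) → (107.900,134.353) → (106.511,117.917), returning to the start.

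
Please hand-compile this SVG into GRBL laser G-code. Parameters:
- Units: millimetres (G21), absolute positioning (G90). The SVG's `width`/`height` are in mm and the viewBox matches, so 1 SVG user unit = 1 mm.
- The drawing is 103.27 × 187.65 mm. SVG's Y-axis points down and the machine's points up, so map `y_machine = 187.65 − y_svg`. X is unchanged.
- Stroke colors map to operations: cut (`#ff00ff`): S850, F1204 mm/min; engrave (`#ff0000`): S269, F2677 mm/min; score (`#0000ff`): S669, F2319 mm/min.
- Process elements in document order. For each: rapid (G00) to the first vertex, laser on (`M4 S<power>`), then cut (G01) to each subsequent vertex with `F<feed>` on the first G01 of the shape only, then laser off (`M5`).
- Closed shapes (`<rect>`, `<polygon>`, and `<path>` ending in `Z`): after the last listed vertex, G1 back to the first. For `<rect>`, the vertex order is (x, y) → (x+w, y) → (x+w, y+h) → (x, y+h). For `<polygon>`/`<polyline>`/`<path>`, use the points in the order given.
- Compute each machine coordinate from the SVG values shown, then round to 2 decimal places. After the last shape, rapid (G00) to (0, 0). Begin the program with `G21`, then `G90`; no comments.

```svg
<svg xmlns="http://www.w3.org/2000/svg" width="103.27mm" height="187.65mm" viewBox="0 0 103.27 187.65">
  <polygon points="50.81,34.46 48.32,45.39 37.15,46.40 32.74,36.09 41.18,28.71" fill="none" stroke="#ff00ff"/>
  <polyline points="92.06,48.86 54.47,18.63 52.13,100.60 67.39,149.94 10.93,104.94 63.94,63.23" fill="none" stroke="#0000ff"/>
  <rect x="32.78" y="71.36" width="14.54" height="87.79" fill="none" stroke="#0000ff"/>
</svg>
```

G21
G90
G00 X50.81 Y153.19
M4 S850
G01 X48.32 Y142.26 F1204
G01 X37.15 Y141.25
G01 X32.74 Y151.56
G01 X41.18 Y158.94
G01 X50.81 Y153.19
M5
G00 X92.06 Y138.79
M4 S669
G01 X54.47 Y169.02 F2319
G01 X52.13 Y87.05
G01 X67.39 Y37.71
G01 X10.93 Y82.71
G01 X63.94 Y124.42
M5
G00 X32.78 Y116.29
M4 S669
G01 X47.32 Y116.29 F2319
G01 X47.32 Y28.50
G01 X32.78 Y28.50
G01 X32.78 Y116.29
M5
G00 X0.00 Y0.00

viewBox `0 0 103.27 187.65` with mm width/height → 1 unit = 1 mm. Flip: y_m = 187.65 − y_svg.

**Shape 1** — `<polygon>` regular polygon, stroke `#ff00ff` → cut (S850, F1204). Machine vertices: (50.81,153.19) → (48.32,142.26) → (37.15,141.25) → (32.74,151.56) → (41.18,158.94) → (50.81,153.19). Closed: final G1 returns to the first vertex.

**Shape 2** — `<polyline>` open polyline, stroke `#0000ff` → score (S669, F2319). Machine vertices: (92.06,138.79) → (54.47,169.02) → (52.13,87.05) → (67.39,37.71) → (10.93,82.71) → (63.94,124.42). Open path.

**Shape 3** — `<rect>` rectangle, stroke `#0000ff` → score (S669, F2319). Machine vertices: (32.78,116.29) → (47.32,116.29) → (47.32,28.50) → (32.78,28.50) → (32.78,116.29). Closed: final G1 returns to the first vertex.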